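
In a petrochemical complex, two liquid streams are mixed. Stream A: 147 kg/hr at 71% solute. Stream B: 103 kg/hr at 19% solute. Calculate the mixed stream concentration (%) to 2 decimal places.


Mass balance on solute: F1*x1 + F2*x2 = F3*x3
F3 = F1 + F2 = 147 + 103 = 250 kg/hr
x3 = (F1*x1 + F2*x2)/F3
x3 = (147*0.71 + 103*0.19) / 250
x3 = 49.58%


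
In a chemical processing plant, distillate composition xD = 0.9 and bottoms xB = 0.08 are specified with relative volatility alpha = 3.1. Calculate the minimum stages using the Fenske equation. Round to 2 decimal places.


N_min = ln((xD*(1-xB))/(xB*(1-xD))) / ln(alpha)
Numerator inside ln: 0.828 / 0.008 = 103.5
ln(103.5) = 4.639572
ln(alpha) = ln(3.1) = 1.131402
N_min = 4.639572 / 1.131402 = 4.10


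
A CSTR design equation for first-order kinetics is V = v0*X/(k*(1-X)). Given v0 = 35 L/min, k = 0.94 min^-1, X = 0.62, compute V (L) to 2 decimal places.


V = v0 * X / (k * (1 - X))
V = 35 * 0.62 / (0.94 * (1 - 0.62))
V = 21.7 / (0.94 * 0.38)
V = 21.7 / 0.3572
V = 60.75 L


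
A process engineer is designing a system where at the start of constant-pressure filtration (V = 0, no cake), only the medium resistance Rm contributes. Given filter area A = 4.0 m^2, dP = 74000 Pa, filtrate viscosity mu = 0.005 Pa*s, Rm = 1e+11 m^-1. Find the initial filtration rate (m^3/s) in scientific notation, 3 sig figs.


rate = A * dP / (mu * Rm)
rate = 4.0 * 74000 / (0.005 * 1e+11)
rate = 296000.0 / 5.000e+08
rate = 5.92e-04 m^3/s


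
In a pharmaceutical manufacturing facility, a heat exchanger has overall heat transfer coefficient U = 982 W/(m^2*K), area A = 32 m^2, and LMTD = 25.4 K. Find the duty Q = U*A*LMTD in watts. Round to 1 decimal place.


Q = U * A * LMTD
Q = 982 * 32 * 25.4
Q = 798169.6 W


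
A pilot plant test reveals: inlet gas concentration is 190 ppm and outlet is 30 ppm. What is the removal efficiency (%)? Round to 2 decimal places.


Efficiency = (G_in - G_out) / G_in * 100%
Efficiency = (190 - 30) / 190 * 100
Efficiency = 160 / 190 * 100
Efficiency = 84.21%


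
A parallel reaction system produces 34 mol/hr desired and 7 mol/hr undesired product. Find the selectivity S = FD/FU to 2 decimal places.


S = desired product rate / undesired product rate
S = 34 / 7
S = 4.86


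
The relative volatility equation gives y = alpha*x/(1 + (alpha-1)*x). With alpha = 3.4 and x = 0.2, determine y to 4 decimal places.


y = alpha*x / (1 + (alpha-1)*x)
y = 3.4*0.2 / (1 + (3.4-1)*0.2)
y = 0.68 / (1 + 0.48)
y = 0.68 / 1.48
y = 0.4595


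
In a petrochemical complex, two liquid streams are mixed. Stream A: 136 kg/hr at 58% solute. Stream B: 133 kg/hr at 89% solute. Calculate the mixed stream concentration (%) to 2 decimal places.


Mass balance on solute: F1*x1 + F2*x2 = F3*x3
F3 = F1 + F2 = 136 + 133 = 269 kg/hr
x3 = (F1*x1 + F2*x2)/F3
x3 = (136*0.58 + 133*0.89) / 269
x3 = 73.33%


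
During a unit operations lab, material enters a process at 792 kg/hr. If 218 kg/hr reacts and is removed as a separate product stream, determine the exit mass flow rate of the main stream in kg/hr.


Steady-state mass balance on the main outlet: F_out = F_in - F_removed
F_out = 792 - 218
F_out = 574 kg/hr


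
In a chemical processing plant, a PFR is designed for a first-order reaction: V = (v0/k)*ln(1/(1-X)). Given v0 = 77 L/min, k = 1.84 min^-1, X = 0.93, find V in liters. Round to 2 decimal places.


V = (v0/k) * ln(1/(1-X))
V = (77/1.84) * ln(1/(1-0.93))
V = 41.847826 * ln(14.285714)
V = 41.847826 * 2.65926
V = 111.28 L


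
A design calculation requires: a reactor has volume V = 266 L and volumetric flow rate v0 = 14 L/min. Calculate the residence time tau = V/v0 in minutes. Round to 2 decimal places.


tau = V / v0
tau = 266 / 14
tau = 19.00 min


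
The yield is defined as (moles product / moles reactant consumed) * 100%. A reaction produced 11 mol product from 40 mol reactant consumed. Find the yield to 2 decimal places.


Yield = (moles product / moles consumed) * 100%
Yield = (11 / 40) * 100
Yield = 0.275 * 100
Yield = 27.50%


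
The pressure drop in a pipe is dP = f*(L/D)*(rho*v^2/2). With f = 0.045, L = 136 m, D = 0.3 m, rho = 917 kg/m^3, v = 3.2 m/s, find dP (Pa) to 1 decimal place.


dP = f * (L/D) * (rho*v^2/2)
dP = 0.045 * (136/0.3) * (917*3.2^2/2)
L/D = 453.33333333
rho*v^2/2 = 917*10.24/2 = 4695.04
dP = 0.045 * 453.33333333 * 4695.04
dP = 95778.8 Pa


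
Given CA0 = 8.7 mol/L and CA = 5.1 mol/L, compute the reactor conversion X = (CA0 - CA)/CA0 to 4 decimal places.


X = (CA0 - CA) / CA0
X = (8.7 - 5.1) / 8.7
X = 3.6 / 8.7
X = 0.4138


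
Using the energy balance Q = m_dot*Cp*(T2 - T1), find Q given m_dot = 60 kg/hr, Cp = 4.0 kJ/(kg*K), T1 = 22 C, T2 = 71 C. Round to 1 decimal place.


Q = m_dot * Cp * (T2 - T1)
Q = 60 * 4.0 * (71 - 22)
Q = 60 * 4.0 * 49
Q = 11760.0 kJ/hr


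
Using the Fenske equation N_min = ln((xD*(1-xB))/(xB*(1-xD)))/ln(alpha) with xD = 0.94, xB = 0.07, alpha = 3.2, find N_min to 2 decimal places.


N_min = ln((xD*(1-xB))/(xB*(1-xD))) / ln(alpha)
Numerator inside ln: 0.8742 / 0.0042 = 208.142857
ln(208.142857) = 5.338225
ln(alpha) = ln(3.2) = 1.163151
N_min = 5.338225 / 1.163151 = 4.59


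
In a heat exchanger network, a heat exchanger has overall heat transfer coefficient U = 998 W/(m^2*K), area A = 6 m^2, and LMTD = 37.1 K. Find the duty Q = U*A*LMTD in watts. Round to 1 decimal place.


Q = U * A * LMTD
Q = 998 * 6 * 37.1
Q = 222154.8 W


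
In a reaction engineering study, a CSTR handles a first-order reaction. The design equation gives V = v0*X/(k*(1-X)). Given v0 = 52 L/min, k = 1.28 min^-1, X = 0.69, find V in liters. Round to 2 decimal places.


V = v0 * X / (k * (1 - X))
V = 52 * 0.69 / (1.28 * (1 - 0.69))
V = 35.88 / (1.28 * 0.31)
V = 35.88 / 0.3968
V = 90.42 L


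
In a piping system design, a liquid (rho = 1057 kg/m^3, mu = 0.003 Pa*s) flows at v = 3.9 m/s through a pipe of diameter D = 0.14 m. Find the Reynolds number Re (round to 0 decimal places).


Re = rho * v * D / mu
Re = 1057 * 3.9 * 0.14 / 0.003
Re = 577.122 / 0.003
Re = 192374


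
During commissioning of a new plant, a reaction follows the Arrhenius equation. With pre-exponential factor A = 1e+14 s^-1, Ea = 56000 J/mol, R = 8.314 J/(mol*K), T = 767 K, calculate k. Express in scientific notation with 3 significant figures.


k = A * exp(-Ea/(R*T))
k = 1e+14 * exp(-56000 / (8.314 * 767))
k = 1e+14 * exp(-8.781782)
k = 1.54e+10


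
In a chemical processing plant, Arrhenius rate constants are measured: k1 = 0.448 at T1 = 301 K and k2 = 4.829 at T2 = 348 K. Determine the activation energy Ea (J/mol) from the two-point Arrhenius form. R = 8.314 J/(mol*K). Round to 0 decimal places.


Ea = R * ln(k2/k1) / (1/T1 - 1/T2)
ln(k2/k1) = ln(4.829/0.448) = 2.3776015
1/T1 - 1/T2 = 1/301 - 1/348 = 0.000448695918
Ea = 8.314 * 2.3776015 / 0.000448695918
Ea = 44055 J/mol


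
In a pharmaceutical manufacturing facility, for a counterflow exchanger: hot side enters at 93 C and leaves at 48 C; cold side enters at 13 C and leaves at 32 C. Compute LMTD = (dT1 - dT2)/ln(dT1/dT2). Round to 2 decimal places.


dT1 = Th_in - Tc_out = 93 - 32 = 61
dT2 = Th_out - Tc_in = 48 - 13 = 35
LMTD = (dT1 - dT2) / ln(dT1/dT2)
LMTD = (61 - 35) / ln(61/35)
LMTD = 46.80 K


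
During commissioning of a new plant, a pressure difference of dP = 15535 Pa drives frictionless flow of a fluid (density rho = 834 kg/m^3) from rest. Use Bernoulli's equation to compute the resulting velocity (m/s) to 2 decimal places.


v = sqrt(2*dP/rho)
v = sqrt(2*15535/834)
v = sqrt(37.254197)
v = 6.10 m/s


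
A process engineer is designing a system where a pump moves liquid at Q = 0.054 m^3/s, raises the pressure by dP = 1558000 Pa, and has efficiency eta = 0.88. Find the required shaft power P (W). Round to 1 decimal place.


P = Q * dP / eta
P = 0.054 * 1558000 / 0.88
P = 84132.0 / 0.88
P = 95604.5 W


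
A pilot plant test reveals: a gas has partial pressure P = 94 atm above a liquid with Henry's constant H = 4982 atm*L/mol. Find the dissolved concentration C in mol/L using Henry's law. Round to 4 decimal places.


C = P / H
C = 94 / 4982
C = 0.0189 mol/L


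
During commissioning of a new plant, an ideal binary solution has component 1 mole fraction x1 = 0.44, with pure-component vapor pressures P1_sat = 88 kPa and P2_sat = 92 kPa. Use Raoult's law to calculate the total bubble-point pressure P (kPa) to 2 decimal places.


P = x1*P1_sat + x2*P2_sat
x2 = 1 - x1 = 1 - 0.44 = 0.56
P = 0.44*88 + 0.56*92
P = 38.72 + 51.52
P = 90.24 kPa


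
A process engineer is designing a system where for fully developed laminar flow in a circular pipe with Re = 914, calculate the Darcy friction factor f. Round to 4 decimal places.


f = 64 / Re
f = 64 / 914
f = 0.0700


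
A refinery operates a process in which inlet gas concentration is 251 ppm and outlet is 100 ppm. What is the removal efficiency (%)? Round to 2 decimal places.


Efficiency = (G_in - G_out) / G_in * 100%
Efficiency = (251 - 100) / 251 * 100
Efficiency = 151 / 251 * 100
Efficiency = 60.16%


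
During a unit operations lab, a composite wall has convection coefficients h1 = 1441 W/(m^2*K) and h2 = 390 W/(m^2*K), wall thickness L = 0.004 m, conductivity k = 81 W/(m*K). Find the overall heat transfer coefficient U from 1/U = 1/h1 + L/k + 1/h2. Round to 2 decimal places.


1/U = 1/h1 + L/k + 1/h2
1/U = 1/1441 + 0.004/81 + 1/390
1/U = 0.0006939625 + 4.93827e-05 + 0.0025641026
1/U = 0.0033074478
U = 302.35 W/(m^2*K)


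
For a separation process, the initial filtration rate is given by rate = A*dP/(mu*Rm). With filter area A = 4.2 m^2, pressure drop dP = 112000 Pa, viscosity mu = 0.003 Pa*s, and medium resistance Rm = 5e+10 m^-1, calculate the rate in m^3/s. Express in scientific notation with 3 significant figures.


rate = A * dP / (mu * Rm)
rate = 4.2 * 112000 / (0.003 * 5e+10)
rate = 470400.0 / 1.500e+08
rate = 3.14e-03 m^3/s


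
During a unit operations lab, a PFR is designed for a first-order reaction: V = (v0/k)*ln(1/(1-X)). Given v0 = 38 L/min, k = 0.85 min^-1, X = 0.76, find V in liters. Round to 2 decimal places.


V = (v0/k) * ln(1/(1-X))
V = (38/0.85) * ln(1/(1-0.76))
V = 44.705882 * ln(4.166667)
V = 44.705882 * 1.427116
V = 63.80 L


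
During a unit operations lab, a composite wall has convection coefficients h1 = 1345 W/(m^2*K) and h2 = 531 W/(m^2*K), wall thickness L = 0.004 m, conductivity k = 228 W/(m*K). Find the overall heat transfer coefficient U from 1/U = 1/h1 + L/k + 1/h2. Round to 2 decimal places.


1/U = 1/h1 + L/k + 1/h2
1/U = 1/1345 + 0.004/228 + 1/531
1/U = 0.0007434944 + 1.75439e-05 + 0.0018832392
1/U = 0.0026442775
U = 378.18 W/(m^2*K)


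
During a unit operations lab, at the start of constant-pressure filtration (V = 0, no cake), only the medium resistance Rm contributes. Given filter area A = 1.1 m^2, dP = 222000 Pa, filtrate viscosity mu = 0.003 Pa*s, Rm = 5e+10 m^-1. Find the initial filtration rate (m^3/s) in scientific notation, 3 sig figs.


rate = A * dP / (mu * Rm)
rate = 1.1 * 222000 / (0.003 * 5e+10)
rate = 244200.0 / 1.500e+08
rate = 1.63e-03 m^3/s


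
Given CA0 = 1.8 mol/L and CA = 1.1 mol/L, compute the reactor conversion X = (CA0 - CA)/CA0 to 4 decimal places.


X = (CA0 - CA) / CA0
X = (1.8 - 1.1) / 1.8
X = 0.7 / 1.8
X = 0.3889


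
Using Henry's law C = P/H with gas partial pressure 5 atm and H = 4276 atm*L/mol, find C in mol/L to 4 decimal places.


C = P / H
C = 5 / 4276
C = 0.0012 mol/L


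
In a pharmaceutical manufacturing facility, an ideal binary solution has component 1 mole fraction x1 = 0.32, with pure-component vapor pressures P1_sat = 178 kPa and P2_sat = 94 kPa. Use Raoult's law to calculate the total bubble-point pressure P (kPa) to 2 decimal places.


P = x1*P1_sat + x2*P2_sat
x2 = 1 - x1 = 1 - 0.32 = 0.68
P = 0.32*178 + 0.68*94
P = 56.96 + 63.92
P = 120.88 kPa


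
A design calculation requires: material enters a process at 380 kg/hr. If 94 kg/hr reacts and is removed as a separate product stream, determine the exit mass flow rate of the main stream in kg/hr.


Steady-state mass balance on the main outlet: F_out = F_in - F_removed
F_out = 380 - 94
F_out = 286 kg/hr


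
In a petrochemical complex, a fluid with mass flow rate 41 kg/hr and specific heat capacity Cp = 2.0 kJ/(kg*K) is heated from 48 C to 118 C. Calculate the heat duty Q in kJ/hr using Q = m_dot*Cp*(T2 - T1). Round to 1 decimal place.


Q = m_dot * Cp * (T2 - T1)
Q = 41 * 2.0 * (118 - 48)
Q = 41 * 2.0 * 70
Q = 5740.0 kJ/hr


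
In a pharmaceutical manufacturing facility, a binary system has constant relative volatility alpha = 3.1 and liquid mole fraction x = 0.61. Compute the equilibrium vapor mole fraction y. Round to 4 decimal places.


y = alpha*x / (1 + (alpha-1)*x)
y = 3.1*0.61 / (1 + (3.1-1)*0.61)
y = 1.891 / (1 + 1.281)
y = 1.891 / 2.281
y = 0.8290


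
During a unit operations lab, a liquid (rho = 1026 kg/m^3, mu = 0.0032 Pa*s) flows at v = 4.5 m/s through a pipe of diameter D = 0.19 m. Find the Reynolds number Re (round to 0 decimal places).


Re = rho * v * D / mu
Re = 1026 * 4.5 * 0.19 / 0.0032
Re = 877.23 / 0.0032
Re = 274134


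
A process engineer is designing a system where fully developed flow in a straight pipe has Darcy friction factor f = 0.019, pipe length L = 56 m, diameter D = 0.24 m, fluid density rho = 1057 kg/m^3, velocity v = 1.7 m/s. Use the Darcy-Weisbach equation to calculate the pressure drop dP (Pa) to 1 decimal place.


dP = f * (L/D) * (rho*v^2/2)
dP = 0.019 * (56/0.24) * (1057*1.7^2/2)
L/D = 233.33333333
rho*v^2/2 = 1057*2.89/2 = 1527.365
dP = 0.019 * 233.33333333 * 1527.365
dP = 6771.3 Pa


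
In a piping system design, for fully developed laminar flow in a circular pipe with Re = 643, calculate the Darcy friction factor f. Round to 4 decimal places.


f = 64 / Re
f = 64 / 643
f = 0.0995


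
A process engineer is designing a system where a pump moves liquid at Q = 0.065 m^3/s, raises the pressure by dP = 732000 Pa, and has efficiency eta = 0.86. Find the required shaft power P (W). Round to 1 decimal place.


P = Q * dP / eta
P = 0.065 * 732000 / 0.86
P = 47580.0 / 0.86
P = 55325.6 W


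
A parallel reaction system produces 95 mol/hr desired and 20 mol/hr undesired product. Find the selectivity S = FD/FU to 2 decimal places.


S = desired product rate / undesired product rate
S = 95 / 20
S = 4.75


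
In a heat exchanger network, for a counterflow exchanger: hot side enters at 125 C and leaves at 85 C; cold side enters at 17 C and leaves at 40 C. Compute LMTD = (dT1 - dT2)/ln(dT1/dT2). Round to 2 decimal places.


dT1 = Th_in - Tc_out = 125 - 40 = 85
dT2 = Th_out - Tc_in = 85 - 17 = 68
LMTD = (dT1 - dT2) / ln(dT1/dT2)
LMTD = (85 - 68) / ln(85/68)
LMTD = 76.18 K


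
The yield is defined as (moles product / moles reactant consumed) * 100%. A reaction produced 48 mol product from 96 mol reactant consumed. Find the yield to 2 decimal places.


Yield = (moles product / moles consumed) * 100%
Yield = (48 / 96) * 100
Yield = 0.5 * 100
Yield = 50.00%


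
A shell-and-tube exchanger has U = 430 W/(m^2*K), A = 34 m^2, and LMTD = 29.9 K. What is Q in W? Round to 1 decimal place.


Q = U * A * LMTD
Q = 430 * 34 * 29.9
Q = 437138.0 W


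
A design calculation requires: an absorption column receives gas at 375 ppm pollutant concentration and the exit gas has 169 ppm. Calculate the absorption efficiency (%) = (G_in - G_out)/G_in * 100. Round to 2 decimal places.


Efficiency = (G_in - G_out) / G_in * 100%
Efficiency = (375 - 169) / 375 * 100
Efficiency = 206 / 375 * 100
Efficiency = 54.93%


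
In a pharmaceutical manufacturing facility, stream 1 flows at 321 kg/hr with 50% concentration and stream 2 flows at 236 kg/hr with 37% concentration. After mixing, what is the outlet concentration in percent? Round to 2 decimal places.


Mass balance on solute: F1*x1 + F2*x2 = F3*x3
F3 = F1 + F2 = 321 + 236 = 557 kg/hr
x3 = (F1*x1 + F2*x2)/F3
x3 = (321*0.5 + 236*0.37) / 557
x3 = 44.49%


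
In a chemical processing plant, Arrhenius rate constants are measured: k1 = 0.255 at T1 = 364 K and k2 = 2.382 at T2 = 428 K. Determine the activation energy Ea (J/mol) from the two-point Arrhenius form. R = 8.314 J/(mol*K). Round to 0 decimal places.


Ea = R * ln(k2/k1) / (1/T1 - 1/T2)
ln(k2/k1) = ln(2.382/0.255) = 2.2344322
1/T1 - 1/T2 = 1/364 - 1/428 = 0.000410804149
Ea = 8.314 * 2.2344322 / 0.000410804149
Ea = 45221 J/mol


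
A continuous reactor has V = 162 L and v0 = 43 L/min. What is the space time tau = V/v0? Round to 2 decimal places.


tau = V / v0
tau = 162 / 43
tau = 3.77 min


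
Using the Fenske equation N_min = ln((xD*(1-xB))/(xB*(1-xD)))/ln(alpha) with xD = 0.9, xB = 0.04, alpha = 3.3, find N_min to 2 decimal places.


N_min = ln((xD*(1-xB))/(xB*(1-xD))) / ln(alpha)
Numerator inside ln: 0.864 / 0.004 = 216.0
ln(216.0) = 5.375278
ln(alpha) = ln(3.3) = 1.193922
N_min = 5.375278 / 1.193922 = 4.50


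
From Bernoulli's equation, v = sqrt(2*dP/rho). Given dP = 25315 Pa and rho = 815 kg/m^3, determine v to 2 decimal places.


v = sqrt(2*dP/rho)
v = sqrt(2*25315/815)
v = sqrt(62.122699)
v = 7.88 m/s


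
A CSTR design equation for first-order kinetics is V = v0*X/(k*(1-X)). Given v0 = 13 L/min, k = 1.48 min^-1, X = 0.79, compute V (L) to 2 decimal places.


V = v0 * X / (k * (1 - X))
V = 13 * 0.79 / (1.48 * (1 - 0.79))
V = 10.27 / (1.48 * 0.21)
V = 10.27 / 0.3108
V = 33.04 L


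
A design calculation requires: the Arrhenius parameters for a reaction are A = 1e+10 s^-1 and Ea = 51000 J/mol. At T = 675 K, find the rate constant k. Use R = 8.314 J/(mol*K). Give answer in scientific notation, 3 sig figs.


k = A * exp(-Ea/(R*T))
k = 1e+10 * exp(-51000 / (8.314 * 675))
k = 1e+10 * exp(-9.08775)
k = 1.13e+06


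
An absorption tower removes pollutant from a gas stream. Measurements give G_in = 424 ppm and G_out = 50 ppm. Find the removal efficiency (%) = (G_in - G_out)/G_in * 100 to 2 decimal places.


Efficiency = (G_in - G_out) / G_in * 100%
Efficiency = (424 - 50) / 424 * 100
Efficiency = 374 / 424 * 100
Efficiency = 88.21%


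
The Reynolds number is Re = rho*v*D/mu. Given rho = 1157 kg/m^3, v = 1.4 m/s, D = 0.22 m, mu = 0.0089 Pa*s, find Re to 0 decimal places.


Re = rho * v * D / mu
Re = 1157 * 1.4 * 0.22 / 0.0089
Re = 356.356 / 0.0089
Re = 40040


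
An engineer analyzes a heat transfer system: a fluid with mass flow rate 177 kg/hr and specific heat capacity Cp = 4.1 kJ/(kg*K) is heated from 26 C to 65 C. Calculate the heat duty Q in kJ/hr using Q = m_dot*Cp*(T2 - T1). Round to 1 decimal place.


Q = m_dot * Cp * (T2 - T1)
Q = 177 * 4.1 * (65 - 26)
Q = 177 * 4.1 * 39
Q = 28302.3 kJ/hr


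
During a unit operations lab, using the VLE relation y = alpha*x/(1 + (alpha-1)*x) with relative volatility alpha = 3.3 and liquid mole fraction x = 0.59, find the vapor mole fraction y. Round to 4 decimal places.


y = alpha*x / (1 + (alpha-1)*x)
y = 3.3*0.59 / (1 + (3.3-1)*0.59)
y = 1.947 / (1 + 1.357)
y = 1.947 / 2.357
y = 0.8261


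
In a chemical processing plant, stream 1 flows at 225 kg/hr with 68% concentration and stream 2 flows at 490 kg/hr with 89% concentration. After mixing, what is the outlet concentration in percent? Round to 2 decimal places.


Mass balance on solute: F1*x1 + F2*x2 = F3*x3
F3 = F1 + F2 = 225 + 490 = 715 kg/hr
x3 = (F1*x1 + F2*x2)/F3
x3 = (225*0.68 + 490*0.89) / 715
x3 = 82.39%


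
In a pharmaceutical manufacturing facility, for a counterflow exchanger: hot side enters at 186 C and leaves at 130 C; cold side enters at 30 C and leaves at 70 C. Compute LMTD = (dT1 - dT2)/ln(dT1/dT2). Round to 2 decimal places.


dT1 = Th_in - Tc_out = 186 - 70 = 116
dT2 = Th_out - Tc_in = 130 - 30 = 100
LMTD = (dT1 - dT2) / ln(dT1/dT2)
LMTD = (116 - 100) / ln(116/100)
LMTD = 107.80 K


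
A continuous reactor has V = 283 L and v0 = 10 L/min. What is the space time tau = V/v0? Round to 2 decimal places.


tau = V / v0
tau = 283 / 10
tau = 28.30 min


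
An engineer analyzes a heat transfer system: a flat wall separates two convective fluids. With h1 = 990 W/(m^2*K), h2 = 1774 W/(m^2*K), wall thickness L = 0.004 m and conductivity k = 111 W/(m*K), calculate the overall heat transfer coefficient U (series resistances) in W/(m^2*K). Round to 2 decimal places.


1/U = 1/h1 + L/k + 1/h2
1/U = 1/990 + 0.004/111 + 1/1774
1/U = 0.001010101 + 3.6036e-05 + 0.0005636979
1/U = 0.0016098349
U = 621.18 W/(m^2*K)


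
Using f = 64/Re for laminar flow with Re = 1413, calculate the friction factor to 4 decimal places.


f = 64 / Re
f = 64 / 1413
f = 0.0453


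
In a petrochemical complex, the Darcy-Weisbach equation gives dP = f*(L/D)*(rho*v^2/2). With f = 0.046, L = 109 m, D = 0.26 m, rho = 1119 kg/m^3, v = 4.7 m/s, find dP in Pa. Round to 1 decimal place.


dP = f * (L/D) * (rho*v^2/2)
dP = 0.046 * (109/0.26) * (1119*4.7^2/2)
L/D = 419.23076923
rho*v^2/2 = 1119*22.09/2 = 12359.355
dP = 0.046 * 419.23076923 * 12359.355
dP = 238345.4 Pa


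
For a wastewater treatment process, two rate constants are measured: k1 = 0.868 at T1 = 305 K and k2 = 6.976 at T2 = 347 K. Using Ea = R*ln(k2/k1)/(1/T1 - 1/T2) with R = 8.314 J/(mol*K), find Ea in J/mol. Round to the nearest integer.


Ea = R * ln(k2/k1) / (1/T1 - 1/T2)
ln(k2/k1) = ln(6.976/0.868) = 2.0840393
1/T1 - 1/T2 = 1/305 - 1/347 = 0.000396844144
Ea = 8.314 * 2.0840393 / 0.000396844144
Ea = 43661 J/mol


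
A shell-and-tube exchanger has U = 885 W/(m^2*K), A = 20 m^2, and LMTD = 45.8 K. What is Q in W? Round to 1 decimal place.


Q = U * A * LMTD
Q = 885 * 20 * 45.8
Q = 810660.0 W


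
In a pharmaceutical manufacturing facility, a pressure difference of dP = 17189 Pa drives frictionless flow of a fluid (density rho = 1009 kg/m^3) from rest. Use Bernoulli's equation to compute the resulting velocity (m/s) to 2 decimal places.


v = sqrt(2*dP/rho)
v = sqrt(2*17189/1009)
v = sqrt(34.071358)
v = 5.84 m/s


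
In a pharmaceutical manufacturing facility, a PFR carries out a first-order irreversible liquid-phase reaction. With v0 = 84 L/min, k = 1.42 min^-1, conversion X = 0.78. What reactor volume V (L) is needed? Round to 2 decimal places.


V = (v0/k) * ln(1/(1-X))
V = (84/1.42) * ln(1/(1-0.78))
V = 59.15493 * ln(4.545455)
V = 59.15493 * 1.514128
V = 89.57 L


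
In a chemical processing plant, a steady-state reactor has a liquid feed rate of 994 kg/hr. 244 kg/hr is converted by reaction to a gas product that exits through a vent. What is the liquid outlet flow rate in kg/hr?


Steady-state mass balance on the main outlet: F_out = F_in - F_removed
F_out = 994 - 244
F_out = 750 kg/hr


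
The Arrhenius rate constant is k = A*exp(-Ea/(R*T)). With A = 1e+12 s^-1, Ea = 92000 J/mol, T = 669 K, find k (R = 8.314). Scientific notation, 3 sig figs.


k = A * exp(-Ea/(R*T))
k = 1e+12 * exp(-92000 / (8.314 * 669))
k = 1e+12 * exp(-16.540616)
k = 6.55e+04


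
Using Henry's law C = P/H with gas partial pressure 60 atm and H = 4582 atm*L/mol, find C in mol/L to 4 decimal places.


C = P / H
C = 60 / 4582
C = 0.0131 mol/L


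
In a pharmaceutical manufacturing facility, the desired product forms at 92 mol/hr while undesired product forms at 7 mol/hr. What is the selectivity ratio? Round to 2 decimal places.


S = desired product rate / undesired product rate
S = 92 / 7
S = 13.14


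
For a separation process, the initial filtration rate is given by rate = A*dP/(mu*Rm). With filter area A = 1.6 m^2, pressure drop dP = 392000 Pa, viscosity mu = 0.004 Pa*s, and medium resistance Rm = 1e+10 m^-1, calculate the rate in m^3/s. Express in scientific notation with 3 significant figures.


rate = A * dP / (mu * Rm)
rate = 1.6 * 392000 / (0.004 * 1e+10)
rate = 627200.0 / 4.000e+07
rate = 1.57e-02 m^3/s


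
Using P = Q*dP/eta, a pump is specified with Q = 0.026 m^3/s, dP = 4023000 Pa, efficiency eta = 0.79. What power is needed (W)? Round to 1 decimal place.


P = Q * dP / eta
P = 0.026 * 4023000 / 0.79
P = 104598.0 / 0.79
P = 132402.5 W


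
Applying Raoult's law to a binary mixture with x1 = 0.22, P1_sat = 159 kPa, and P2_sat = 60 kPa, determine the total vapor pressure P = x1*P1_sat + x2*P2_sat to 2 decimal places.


P = x1*P1_sat + x2*P2_sat
x2 = 1 - x1 = 1 - 0.22 = 0.78
P = 0.22*159 + 0.78*60
P = 34.98 + 46.8
P = 81.78 kPa


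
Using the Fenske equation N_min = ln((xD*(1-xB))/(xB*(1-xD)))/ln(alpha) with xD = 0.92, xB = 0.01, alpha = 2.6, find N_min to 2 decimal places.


N_min = ln((xD*(1-xB))/(xB*(1-xD))) / ln(alpha)
Numerator inside ln: 0.9108 / 0.0008 = 1138.5
ln(1138.5) = 7.037467
ln(alpha) = ln(2.6) = 0.955511
N_min = 7.037467 / 0.955511 = 7.37


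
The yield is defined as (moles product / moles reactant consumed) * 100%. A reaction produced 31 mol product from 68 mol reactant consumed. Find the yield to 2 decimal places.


Yield = (moles product / moles consumed) * 100%
Yield = (31 / 68) * 100
Yield = 0.4559 * 100
Yield = 45.59%


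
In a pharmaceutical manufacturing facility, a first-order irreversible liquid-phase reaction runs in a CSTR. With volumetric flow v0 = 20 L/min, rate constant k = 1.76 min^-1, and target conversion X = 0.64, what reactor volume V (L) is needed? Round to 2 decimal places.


V = v0 * X / (k * (1 - X))
V = 20 * 0.64 / (1.76 * (1 - 0.64))
V = 12.8 / (1.76 * 0.36)
V = 12.8 / 0.6336
V = 20.20 L


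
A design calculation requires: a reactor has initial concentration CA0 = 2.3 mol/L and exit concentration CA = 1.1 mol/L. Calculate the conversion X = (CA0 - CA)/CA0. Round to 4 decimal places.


X = (CA0 - CA) / CA0
X = (2.3 - 1.1) / 2.3
X = 1.2 / 2.3
X = 0.5217


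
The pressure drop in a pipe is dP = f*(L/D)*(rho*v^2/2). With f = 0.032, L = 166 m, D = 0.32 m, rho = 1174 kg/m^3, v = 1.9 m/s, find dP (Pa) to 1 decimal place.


dP = f * (L/D) * (rho*v^2/2)
dP = 0.032 * (166/0.32) * (1174*1.9^2/2)
L/D = 518.75
rho*v^2/2 = 1174*3.61/2 = 2119.07
dP = 0.032 * 518.75 * 2119.07
dP = 35176.6 Pa


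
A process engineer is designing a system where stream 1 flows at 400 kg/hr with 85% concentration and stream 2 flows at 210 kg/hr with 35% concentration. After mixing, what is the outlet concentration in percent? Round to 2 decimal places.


Mass balance on solute: F1*x1 + F2*x2 = F3*x3
F3 = F1 + F2 = 400 + 210 = 610 kg/hr
x3 = (F1*x1 + F2*x2)/F3
x3 = (400*0.85 + 210*0.35) / 610
x3 = 67.79%


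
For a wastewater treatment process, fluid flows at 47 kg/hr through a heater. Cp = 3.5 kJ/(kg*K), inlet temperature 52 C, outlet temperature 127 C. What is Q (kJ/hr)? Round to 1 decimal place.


Q = m_dot * Cp * (T2 - T1)
Q = 47 * 3.5 * (127 - 52)
Q = 47 * 3.5 * 75
Q = 12337.5 kJ/hr


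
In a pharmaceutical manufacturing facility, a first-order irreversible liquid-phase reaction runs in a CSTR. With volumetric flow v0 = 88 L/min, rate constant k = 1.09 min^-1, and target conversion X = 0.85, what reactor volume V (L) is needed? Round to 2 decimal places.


V = v0 * X / (k * (1 - X))
V = 88 * 0.85 / (1.09 * (1 - 0.85))
V = 74.8 / (1.09 * 0.15)
V = 74.8 / 0.1635
V = 457.49 L


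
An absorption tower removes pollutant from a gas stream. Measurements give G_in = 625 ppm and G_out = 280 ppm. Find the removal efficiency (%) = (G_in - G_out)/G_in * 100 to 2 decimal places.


Efficiency = (G_in - G_out) / G_in * 100%
Efficiency = (625 - 280) / 625 * 100
Efficiency = 345 / 625 * 100
Efficiency = 55.20%


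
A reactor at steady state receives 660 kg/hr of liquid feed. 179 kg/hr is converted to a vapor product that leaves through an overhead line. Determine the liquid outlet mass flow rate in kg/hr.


Steady-state mass balance on the main outlet: F_out = F_in - F_removed
F_out = 660 - 179
F_out = 481 kg/hr


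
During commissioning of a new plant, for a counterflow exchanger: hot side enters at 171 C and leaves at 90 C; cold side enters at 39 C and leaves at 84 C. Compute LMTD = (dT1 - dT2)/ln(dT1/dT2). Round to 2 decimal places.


dT1 = Th_in - Tc_out = 171 - 84 = 87
dT2 = Th_out - Tc_in = 90 - 39 = 51
LMTD = (dT1 - dT2) / ln(dT1/dT2)
LMTD = (87 - 51) / ln(87/51)
LMTD = 67.41 K


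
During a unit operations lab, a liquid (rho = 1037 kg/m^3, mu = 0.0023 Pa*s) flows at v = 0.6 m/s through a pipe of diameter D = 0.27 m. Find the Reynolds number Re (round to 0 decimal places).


Re = rho * v * D / mu
Re = 1037 * 0.6 * 0.27 / 0.0023
Re = 167.994 / 0.0023
Re = 73041


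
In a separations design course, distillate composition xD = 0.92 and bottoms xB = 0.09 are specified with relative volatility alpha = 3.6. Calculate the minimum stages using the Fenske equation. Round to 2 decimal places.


N_min = ln((xD*(1-xB))/(xB*(1-xD))) / ln(alpha)
Numerator inside ln: 0.8372 / 0.0072 = 116.277778
ln(116.277778) = 4.755982
ln(alpha) = ln(3.6) = 1.280934
N_min = 4.755982 / 1.280934 = 3.71


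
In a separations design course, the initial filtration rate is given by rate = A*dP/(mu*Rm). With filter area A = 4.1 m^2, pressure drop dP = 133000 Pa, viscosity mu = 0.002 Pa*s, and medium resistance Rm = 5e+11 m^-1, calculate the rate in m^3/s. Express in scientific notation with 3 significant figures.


rate = A * dP / (mu * Rm)
rate = 4.1 * 133000 / (0.002 * 5e+11)
rate = 545300.0 / 1.000e+09
rate = 5.45e-04 m^3/s


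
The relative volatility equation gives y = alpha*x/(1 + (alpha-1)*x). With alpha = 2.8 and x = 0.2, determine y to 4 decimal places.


y = alpha*x / (1 + (alpha-1)*x)
y = 2.8*0.2 / (1 + (2.8-1)*0.2)
y = 0.56 / (1 + 0.36)
y = 0.56 / 1.36
y = 0.4118


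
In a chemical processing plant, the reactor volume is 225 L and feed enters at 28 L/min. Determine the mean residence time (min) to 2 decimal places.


tau = V / v0
tau = 225 / 28
tau = 8.04 min


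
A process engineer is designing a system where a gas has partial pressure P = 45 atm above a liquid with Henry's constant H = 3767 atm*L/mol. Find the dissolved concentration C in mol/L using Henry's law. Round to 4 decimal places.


C = P / H
C = 45 / 3767
C = 0.0119 mol/L


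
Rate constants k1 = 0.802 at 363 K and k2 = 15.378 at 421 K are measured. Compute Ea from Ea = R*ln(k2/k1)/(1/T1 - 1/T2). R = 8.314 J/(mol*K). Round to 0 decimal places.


Ea = R * ln(k2/k1) / (1/T1 - 1/T2)
ln(k2/k1) = ln(15.378/0.802) = 2.9535846
1/T1 - 1/T2 = 1/363 - 1/421 = 0.000379524025
Ea = 8.314 * 2.9535846 / 0.000379524025
Ea = 64702 J/mol


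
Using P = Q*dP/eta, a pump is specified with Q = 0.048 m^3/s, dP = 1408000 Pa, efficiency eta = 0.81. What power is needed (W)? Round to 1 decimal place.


P = Q * dP / eta
P = 0.048 * 1408000 / 0.81
P = 67584.0 / 0.81
P = 83437.0 W


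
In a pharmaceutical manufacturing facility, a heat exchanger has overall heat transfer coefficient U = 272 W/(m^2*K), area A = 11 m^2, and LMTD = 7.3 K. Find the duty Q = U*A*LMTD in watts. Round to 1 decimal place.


Q = U * A * LMTD
Q = 272 * 11 * 7.3
Q = 21841.6 W


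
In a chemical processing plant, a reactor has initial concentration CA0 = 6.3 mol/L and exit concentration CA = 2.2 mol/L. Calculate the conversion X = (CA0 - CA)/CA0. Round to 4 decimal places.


X = (CA0 - CA) / CA0
X = (6.3 - 2.2) / 6.3
X = 4.1 / 6.3
X = 0.6508


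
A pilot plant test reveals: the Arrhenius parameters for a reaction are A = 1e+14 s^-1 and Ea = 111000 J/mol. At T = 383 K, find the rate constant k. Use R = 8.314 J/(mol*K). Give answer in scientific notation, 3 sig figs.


k = A * exp(-Ea/(R*T))
k = 1e+14 * exp(-111000 / (8.314 * 383))
k = 1e+14 * exp(-34.858941)
k = 7.26e-02


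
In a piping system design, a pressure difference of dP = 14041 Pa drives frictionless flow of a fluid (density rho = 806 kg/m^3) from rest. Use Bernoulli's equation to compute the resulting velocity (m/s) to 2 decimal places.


v = sqrt(2*dP/rho)
v = sqrt(2*14041/806)
v = sqrt(34.841191)
v = 5.90 m/s


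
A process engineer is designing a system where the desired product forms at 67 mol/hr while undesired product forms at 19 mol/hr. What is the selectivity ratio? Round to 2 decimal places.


S = desired product rate / undesired product rate
S = 67 / 19
S = 3.53


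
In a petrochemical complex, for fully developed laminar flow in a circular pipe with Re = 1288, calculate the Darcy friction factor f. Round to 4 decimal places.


f = 64 / Re
f = 64 / 1288
f = 0.0497


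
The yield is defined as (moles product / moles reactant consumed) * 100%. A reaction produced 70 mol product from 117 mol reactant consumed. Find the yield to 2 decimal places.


Yield = (moles product / moles consumed) * 100%
Yield = (70 / 117) * 100
Yield = 0.5983 * 100
Yield = 59.83%


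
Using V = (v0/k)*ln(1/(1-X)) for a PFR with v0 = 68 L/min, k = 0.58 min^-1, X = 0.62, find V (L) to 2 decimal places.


V = (v0/k) * ln(1/(1-X))
V = (68/0.58) * ln(1/(1-0.62))
V = 117.241379 * ln(2.631579)
V = 117.241379 * 0.967584
V = 113.44 L


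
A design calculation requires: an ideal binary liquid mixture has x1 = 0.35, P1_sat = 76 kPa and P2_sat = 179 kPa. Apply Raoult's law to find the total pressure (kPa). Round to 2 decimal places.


P = x1*P1_sat + x2*P2_sat
x2 = 1 - x1 = 1 - 0.35 = 0.65
P = 0.35*76 + 0.65*179
P = 26.6 + 116.35
P = 142.95 kPa


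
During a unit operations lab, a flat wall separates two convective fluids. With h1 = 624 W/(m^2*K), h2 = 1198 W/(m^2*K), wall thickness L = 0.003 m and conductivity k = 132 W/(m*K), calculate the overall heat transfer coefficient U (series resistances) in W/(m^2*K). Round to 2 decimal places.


1/U = 1/h1 + L/k + 1/h2
1/U = 1/624 + 0.003/132 + 1/1198
1/U = 0.0016025641 + 2.27273e-05 + 0.0008347245
1/U = 0.0024600159
U = 406.50 W/(m^2*K)


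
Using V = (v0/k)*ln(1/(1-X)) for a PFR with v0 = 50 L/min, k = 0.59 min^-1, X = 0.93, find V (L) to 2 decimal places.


V = (v0/k) * ln(1/(1-X))
V = (50/0.59) * ln(1/(1-0.93))
V = 84.745763 * ln(14.285714)
V = 84.745763 * 2.65926
V = 225.36 L


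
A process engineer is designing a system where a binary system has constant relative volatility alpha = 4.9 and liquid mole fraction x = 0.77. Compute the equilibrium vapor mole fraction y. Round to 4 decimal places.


y = alpha*x / (1 + (alpha-1)*x)
y = 4.9*0.77 / (1 + (4.9-1)*0.77)
y = 3.773 / (1 + 3.003)
y = 3.773 / 4.003
y = 0.9425


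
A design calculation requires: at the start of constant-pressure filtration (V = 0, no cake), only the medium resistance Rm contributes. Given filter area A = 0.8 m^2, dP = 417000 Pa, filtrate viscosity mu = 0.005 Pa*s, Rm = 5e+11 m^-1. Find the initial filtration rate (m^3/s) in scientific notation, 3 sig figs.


rate = A * dP / (mu * Rm)
rate = 0.8 * 417000 / (0.005 * 5e+11)
rate = 333600.0 / 2.500e+09
rate = 1.33e-04 m^3/s


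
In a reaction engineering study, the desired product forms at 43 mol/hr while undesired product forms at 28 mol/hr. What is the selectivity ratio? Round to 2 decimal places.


S = desired product rate / undesired product rate
S = 43 / 28
S = 1.54


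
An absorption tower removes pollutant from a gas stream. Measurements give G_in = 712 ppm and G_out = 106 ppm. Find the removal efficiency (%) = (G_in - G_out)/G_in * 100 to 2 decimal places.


Efficiency = (G_in - G_out) / G_in * 100%
Efficiency = (712 - 106) / 712 * 100
Efficiency = 606 / 712 * 100
Efficiency = 85.11%


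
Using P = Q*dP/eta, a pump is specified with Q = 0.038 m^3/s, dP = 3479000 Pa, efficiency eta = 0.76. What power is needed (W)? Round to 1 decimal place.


P = Q * dP / eta
P = 0.038 * 3479000 / 0.76
P = 132202.0 / 0.76
P = 173950.0 W


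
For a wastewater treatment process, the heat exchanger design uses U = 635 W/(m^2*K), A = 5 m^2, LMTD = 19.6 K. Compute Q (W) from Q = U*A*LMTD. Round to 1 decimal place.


Q = U * A * LMTD
Q = 635 * 5 * 19.6
Q = 62230.0 W


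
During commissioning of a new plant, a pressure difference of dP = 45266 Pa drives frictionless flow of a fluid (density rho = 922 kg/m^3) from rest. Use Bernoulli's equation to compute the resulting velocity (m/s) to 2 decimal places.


v = sqrt(2*dP/rho)
v = sqrt(2*45266/922)
v = sqrt(98.190889)
v = 9.91 m/s


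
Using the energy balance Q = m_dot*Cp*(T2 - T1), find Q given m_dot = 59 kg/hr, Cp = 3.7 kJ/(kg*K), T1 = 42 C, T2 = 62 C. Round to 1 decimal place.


Q = m_dot * Cp * (T2 - T1)
Q = 59 * 3.7 * (62 - 42)
Q = 59 * 3.7 * 20
Q = 4366.0 kJ/hr


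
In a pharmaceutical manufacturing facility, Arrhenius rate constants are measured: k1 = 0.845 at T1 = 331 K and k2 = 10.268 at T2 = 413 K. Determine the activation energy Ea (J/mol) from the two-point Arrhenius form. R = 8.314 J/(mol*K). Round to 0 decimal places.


Ea = R * ln(k2/k1) / (1/T1 - 1/T2)
ln(k2/k1) = ln(10.268/0.845) = 2.4974509
1/T1 - 1/T2 = 1/331 - 1/413 = 0.00059984053
Ea = 8.314 * 2.4974509 / 0.00059984053
Ea = 34616 J/mol


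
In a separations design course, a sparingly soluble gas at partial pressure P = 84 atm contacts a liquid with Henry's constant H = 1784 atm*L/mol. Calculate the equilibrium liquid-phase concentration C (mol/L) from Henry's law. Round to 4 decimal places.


C = P / H
C = 84 / 1784
C = 0.0471 mol/L


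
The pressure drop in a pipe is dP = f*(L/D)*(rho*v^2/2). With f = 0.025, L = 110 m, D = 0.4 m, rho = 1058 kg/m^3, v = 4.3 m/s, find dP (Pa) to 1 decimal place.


dP = f * (L/D) * (rho*v^2/2)
dP = 0.025 * (110/0.4) * (1058*4.3^2/2)
L/D = 275.0
rho*v^2/2 = 1058*18.49/2 = 9781.21
dP = 0.025 * 275.0 * 9781.21
dP = 67245.8 Pa


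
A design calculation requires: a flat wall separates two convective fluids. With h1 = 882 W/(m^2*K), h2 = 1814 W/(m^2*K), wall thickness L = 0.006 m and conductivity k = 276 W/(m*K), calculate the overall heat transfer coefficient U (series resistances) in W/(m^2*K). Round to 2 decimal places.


1/U = 1/h1 + L/k + 1/h2
1/U = 1/882 + 0.006/276 + 1/1814
1/U = 0.0011337868 + 2.17391e-05 + 0.0005512679
1/U = 0.0017067938
U = 585.89 W/(m^2*K)


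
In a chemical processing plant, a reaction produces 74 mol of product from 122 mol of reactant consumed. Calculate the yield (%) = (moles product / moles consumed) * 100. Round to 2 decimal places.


Yield = (moles product / moles consumed) * 100%
Yield = (74 / 122) * 100
Yield = 0.6066 * 100
Yield = 60.66%


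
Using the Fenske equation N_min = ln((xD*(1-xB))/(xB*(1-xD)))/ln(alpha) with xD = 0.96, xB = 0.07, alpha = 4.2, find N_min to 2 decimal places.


N_min = ln((xD*(1-xB))/(xB*(1-xD))) / ln(alpha)
Numerator inside ln: 0.8928 / 0.0028 = 318.857143
ln(318.857143) = 5.764743
ln(alpha) = ln(4.2) = 1.435085
N_min = 5.764743 / 1.435085 = 4.02


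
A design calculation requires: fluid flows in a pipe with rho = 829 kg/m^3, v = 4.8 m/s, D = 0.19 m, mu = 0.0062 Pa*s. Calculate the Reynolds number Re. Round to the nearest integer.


Re = rho * v * D / mu
Re = 829 * 4.8 * 0.19 / 0.0062
Re = 756.048 / 0.0062
Re = 121943


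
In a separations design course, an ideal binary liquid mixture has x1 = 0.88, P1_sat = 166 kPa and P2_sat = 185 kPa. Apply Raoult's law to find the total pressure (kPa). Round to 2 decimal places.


P = x1*P1_sat + x2*P2_sat
x2 = 1 - x1 = 1 - 0.88 = 0.12
P = 0.88*166 + 0.12*185
P = 146.08 + 22.2
P = 168.28 kPa


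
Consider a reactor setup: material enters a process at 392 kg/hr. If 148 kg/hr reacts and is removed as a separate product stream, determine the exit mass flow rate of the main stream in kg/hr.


Steady-state mass balance on the main outlet: F_out = F_in - F_removed
F_out = 392 - 148
F_out = 244 kg/hr


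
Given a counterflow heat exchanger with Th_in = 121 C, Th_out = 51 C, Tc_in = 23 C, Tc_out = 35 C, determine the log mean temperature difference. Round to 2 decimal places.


dT1 = Th_in - Tc_out = 121 - 35 = 86
dT2 = Th_out - Tc_in = 51 - 23 = 28
LMTD = (dT1 - dT2) / ln(dT1/dT2)
LMTD = (86 - 28) / ln(86/28)
LMTD = 51.69 K


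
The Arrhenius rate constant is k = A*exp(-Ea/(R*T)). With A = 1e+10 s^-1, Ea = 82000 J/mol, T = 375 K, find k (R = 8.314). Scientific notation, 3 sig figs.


k = A * exp(-Ea/(R*T))
k = 1e+10 * exp(-82000 / (8.314 * 375))
k = 1e+10 * exp(-26.301018)
k = 3.78e-02
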